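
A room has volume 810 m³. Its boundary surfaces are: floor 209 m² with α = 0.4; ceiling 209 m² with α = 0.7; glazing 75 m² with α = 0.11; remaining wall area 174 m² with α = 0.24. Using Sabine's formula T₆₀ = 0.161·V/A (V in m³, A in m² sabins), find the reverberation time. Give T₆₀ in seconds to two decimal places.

Total absorption A = 209·0.4 + 209·0.7 + 75·0.11 + 174·0.24 = 279.91 m² sabins.
T₆₀ = 0.161 × 810 / 279.91 = 0.466 s.

0.47 s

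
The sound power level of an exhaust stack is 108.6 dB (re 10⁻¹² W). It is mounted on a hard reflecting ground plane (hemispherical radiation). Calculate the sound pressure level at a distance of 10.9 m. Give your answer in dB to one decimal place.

Free-field hemispherical radiation: L_p = L_w − 10·log₁₀(2π·r²), r = 10.9 m.
2π·r² = 746.5 m², 10·log₁₀ of that is 28.730 dB.
L_p = 108.6 − 28.730 = 79.87 dB.

79.9 dB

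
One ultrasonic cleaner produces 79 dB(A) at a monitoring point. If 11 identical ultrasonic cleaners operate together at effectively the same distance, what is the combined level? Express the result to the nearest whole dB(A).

89 dB(A)

L_total = L₁ + 10·log₁₀ N for N identical incoherent sources.
L_total = 79 + 10·log₁₀(11) = 79 + 10.414 = 89.41 dB(A).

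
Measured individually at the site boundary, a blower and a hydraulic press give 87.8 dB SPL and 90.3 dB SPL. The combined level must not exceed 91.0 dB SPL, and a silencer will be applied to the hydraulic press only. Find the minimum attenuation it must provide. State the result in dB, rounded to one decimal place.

2.1 dB

Fixed contribution from the other source: Σ 10^(L/10) = 10^(87.8/10) = 6.026e+08 (87.80 dB SPL).
The limit corresponds to 10^(91.0/10) = 1.259e+09; subtracting the fixed part leaves 6.564e+08 for the hydraulic press, i.e. 88.17 dB SPL.
Required insertion loss = 90.3 − 88.17 = 2.13 dB.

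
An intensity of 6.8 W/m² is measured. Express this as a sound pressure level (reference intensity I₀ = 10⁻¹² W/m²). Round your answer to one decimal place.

128.3 dB

Dividing by I₀ shifts the exponent by 12: I/I₀ = 6.8×10^12.
L = 10·(0.8325 + 12) = 128.33 dB.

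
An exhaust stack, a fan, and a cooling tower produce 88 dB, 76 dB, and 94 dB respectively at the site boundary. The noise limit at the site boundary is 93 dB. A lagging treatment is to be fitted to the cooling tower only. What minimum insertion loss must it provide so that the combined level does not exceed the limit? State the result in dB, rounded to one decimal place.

2.8 dB

Fixed contribution from the other sources: Σ 10^(L/10) = 10^(88/10) + 10^(76/10) = 6.708e+08 (88.27 dB).
The limit corresponds to 10^(93/10) = 1.995e+09; subtracting the fixed part leaves 1.324e+09 for the cooling tower, i.e. 91.22 dB.
So the cooling tower must be reduced from 94 to 91.22 dB: IL = 2.78 dB.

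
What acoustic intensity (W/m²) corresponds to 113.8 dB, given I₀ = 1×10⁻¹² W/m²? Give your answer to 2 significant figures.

0.24 W/m²

L = 10·log₁₀(I/I₀) ⇒ I = I₀·10^(L/10) = 10⁻¹² × 10^11.38.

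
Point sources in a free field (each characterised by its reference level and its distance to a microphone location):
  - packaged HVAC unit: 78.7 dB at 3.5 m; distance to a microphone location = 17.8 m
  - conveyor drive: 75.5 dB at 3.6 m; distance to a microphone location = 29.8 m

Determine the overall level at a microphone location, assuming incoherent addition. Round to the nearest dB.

Propagate each source to the receiver with L = L_ref − 20·log₁₀(r/r_ref), then add intensities.
packaged HVAC unit: 78.7 − 20·log₁₀(17.8/3.5) = 78.7 − 14.13 = 64.57 dB.
conveyor drive: 75.5 − 20·log₁₀(29.8/3.6) = 75.5 − 18.36 = 57.14 dB.
Σ 10^(L/10) = 3.384e+06 → L_total = 10·log₁₀(3.384e+06) = 65.29 dB.

65 dB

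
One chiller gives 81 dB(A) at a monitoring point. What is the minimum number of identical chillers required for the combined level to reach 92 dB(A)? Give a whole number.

Need L₁ + 10·log₁₀ N ≥ 92, i.e. log₁₀ N ≥ 1.10.
N ≥ 10^(11.0/10) = 12.589, so N = 13.

13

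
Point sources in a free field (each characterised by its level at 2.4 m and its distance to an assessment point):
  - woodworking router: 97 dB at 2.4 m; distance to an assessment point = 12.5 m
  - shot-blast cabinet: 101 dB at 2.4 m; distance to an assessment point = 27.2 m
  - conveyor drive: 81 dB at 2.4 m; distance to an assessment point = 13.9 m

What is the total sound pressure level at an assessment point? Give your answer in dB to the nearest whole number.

85 dB

Propagate each source to the receiver with L = L_ref − 20·log₁₀(r/r_ref), then add intensities.
woodworking router: 97 − 20·log₁₀(12.5/2.4) = 97 − 14.33 = 82.67 dB.
shot-blast cabinet: 101 − 20·log₁₀(27.2/2.4) = 101 − 21.09 = 79.91 dB.
conveyor drive: 81 − 20·log₁₀(13.9/2.4) = 81 − 15.26 = 65.74 dB.
Σ 10^(L/10) = 2.865e+08 → L_total = 10·log₁₀(2.865e+08) = 84.57 dB.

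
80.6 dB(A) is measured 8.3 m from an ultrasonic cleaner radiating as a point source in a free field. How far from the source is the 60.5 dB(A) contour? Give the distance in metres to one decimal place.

Point-source spreading drops the level by 20·log₁₀(r₂/r₁); inverting, r₂/r₁ = 10^(ΔL/20).
r₂ = 8.3·10^((80.6−60.5)/20) = 8.3·10^(20.1/20) = 83.96 m.

84.0 m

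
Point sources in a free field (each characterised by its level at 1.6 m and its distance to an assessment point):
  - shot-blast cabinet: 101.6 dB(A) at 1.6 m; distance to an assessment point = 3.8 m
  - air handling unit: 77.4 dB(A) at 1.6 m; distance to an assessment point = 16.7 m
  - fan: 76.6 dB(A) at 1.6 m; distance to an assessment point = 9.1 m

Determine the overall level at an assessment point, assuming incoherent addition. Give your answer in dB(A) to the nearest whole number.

Propagate each source to the receiver with L = L_ref − 20·log₁₀(r/r_ref), then add intensities.
shot-blast cabinet: 101.6 − 20·log₁₀(3.8/1.6) = 101.6 − 7.51 = 94.09 dB(A).
air handling unit: 77.4 − 20·log₁₀(16.7/1.6) = 77.4 − 20.37 = 57.03 dB(A).
fan: 76.6 − 20·log₁₀(9.1/1.6) = 76.6 − 15.10 = 61.50 dB(A).
Σ 10^(L/10) = 2.564e+09 → L_total = 10·log₁₀(2.564e+09) = 94.09 dB(A).

94 dB(A)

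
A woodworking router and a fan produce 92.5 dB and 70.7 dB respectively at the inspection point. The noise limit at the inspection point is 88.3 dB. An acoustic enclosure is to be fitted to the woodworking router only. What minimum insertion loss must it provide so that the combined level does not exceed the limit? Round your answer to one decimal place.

The untreated sources together contribute 10^(70.7/10) = 1.175e+07, i.e. 70.70 dB.
To meet 88.3 dB overall, the treated woodworking router may contribute at most 10^(88.3/10) − 1.175e+07 = 6.643e+08, i.e. 88.22 dB.
Required insertion loss = 92.5 − 88.22 = 4.28 dB.

4.3 dB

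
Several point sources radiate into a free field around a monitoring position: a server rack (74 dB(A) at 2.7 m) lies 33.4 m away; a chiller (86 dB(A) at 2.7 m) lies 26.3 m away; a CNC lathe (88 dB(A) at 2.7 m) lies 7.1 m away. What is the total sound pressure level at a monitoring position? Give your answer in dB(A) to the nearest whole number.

80 dB(A)

First find each source's level at the receiver (point-source: −20·log₁₀(r/r_ref)), then combine on an intensity basis.
server rack: 74 − 20·log₁₀(33.4/2.7) = 74 − 21.85 = 52.15 dB(A).
chiller: 86 − 20·log₁₀(26.3/2.7) = 86 − 19.77 = 66.23 dB(A).
CNC lathe: 88 − 20·log₁₀(7.1/2.7) = 88 − 8.40 = 79.60 dB(A).
Σ 10^(L/10) = 9.561e+07 → L_total = 10·log₁₀(9.561e+07) = 79.80 dB(A).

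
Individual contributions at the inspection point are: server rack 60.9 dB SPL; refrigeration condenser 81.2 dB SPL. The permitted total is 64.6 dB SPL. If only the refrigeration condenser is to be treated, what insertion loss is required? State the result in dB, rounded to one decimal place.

Fixed contribution from the other source: Σ 10^(L/10) = 10^(60.9/10) = 1.230e+06 (60.90 dB SPL).
The limit corresponds to 10^(64.6/10) = 2.884e+06; subtracting the fixed part leaves 1.654e+06 for the refrigeration condenser, i.e. 62.18 dB SPL.
So the refrigeration condenser must be reduced from 81.2 to 62.18 dB SPL: IL = 19.02 dB.

19.0 dB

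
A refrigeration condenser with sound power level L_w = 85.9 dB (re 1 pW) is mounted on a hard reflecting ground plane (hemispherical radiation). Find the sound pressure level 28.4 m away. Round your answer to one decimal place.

L_p = L_w − 10·log₁₀(2π·r²) with r = 28.4 m.
2π·r² = 5068 m², 10·log₁₀ of that is 37.048 dB.
L_p = 85.9 − 37.048 = 48.85 dB.

48.9 dB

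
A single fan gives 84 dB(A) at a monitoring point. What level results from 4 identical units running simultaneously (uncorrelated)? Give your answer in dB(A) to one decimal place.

N identical incoherent sources raise the level by 10·log₁₀ N.
L_total = 84 + 10·log₁₀(4) = 84 + 6.021 = 90.02 dB(A).

90.0 dB(A)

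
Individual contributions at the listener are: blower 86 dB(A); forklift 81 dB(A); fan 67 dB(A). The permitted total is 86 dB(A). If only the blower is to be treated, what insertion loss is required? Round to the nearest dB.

2 dB

The untreated sources together contribute 10^(81/10) + 10^(67/10) = 1.309e+08, i.e. 81.17 dB(A).
To meet 86 dB(A) overall, the treated blower may contribute at most 10^(86/10) − 1.309e+08 = 2.672e+08, i.e. 84.27 dB(A).
Required insertion loss = 86 − 84.27 = 1.73 dB.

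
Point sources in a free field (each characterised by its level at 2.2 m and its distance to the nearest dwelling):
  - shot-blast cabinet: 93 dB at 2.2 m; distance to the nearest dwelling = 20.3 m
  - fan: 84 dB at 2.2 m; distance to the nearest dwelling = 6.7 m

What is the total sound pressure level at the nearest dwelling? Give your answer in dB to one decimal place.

First find each source's level at the receiver (point-source: −20·log₁₀(r/r_ref)), then combine on an intensity basis.
shot-blast cabinet: 93 − 20·log₁₀(20.3/2.2) = 93 − 19.30 = 73.70 dB.
fan: 84 − 20·log₁₀(6.7/2.2) = 84 − 9.67 = 74.33 dB.
Σ 10^(L/10) = 5.052e+07 → L_total = 10·log₁₀(5.052e+07) = 77.03 dB.

77.0 dB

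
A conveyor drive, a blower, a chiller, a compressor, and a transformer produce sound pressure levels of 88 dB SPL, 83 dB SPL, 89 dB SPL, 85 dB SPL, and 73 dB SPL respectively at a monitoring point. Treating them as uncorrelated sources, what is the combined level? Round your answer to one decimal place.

Incoherent sources combine by intensity addition: L_total = 10·log₁₀(Σ 10^(L_i/10)).
Σ 10^(L/10) = 10^(88/10) + 10^(83/10) + 10^(89/10) + 10^(85/10) + 10^(73/10) = 1.961e+09.
L_total = 10·log₁₀(1.961e+09) = 92.92 dB SPL.

92.9 dB SPL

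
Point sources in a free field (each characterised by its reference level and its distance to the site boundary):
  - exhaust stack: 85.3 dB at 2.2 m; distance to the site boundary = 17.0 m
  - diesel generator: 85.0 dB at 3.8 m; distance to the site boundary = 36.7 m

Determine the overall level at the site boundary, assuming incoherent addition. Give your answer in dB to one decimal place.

69.6 dB

Apply inverse-square spreading to bring every level to the receiver, then sum 10^(L/10).
exhaust stack: 85.3 − 20·log₁₀(17.0/2.2) = 85.3 − 17.76 = 67.54 dB.
diesel generator: 85.0 − 20·log₁₀(36.7/3.8) = 85.0 − 19.70 = 65.30 dB.
Σ 10^(L/10) = 9.065e+06 → L_total = 10·log₁₀(9.065e+06) = 69.57 dB.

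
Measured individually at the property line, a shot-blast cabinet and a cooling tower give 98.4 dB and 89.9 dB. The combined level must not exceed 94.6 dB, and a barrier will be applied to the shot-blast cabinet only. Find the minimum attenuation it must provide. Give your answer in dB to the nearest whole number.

Fixed contribution from the other source: Σ 10^(L/10) = 10^(89.9/10) = 9.772e+08 (89.90 dB).
To meet 94.6 dB overall, the treated shot-blast cabinet may contribute at most 10^(94.6/10) − 9.772e+08 = 1.907e+09, i.e. 92.80 dB.
So the shot-blast cabinet must be reduced from 98.4 to 92.80 dB: IL = 5.60 dB.

6 dB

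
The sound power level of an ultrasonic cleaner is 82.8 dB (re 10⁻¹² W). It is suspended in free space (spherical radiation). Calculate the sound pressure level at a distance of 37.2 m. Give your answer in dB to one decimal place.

The power spreads over a sphere of area 4π·r², so L_p = L_w − 10·log₁₀(4π·r²).
4π·r² = 1.739e+04 m², 10·log₁₀ of that is 42.403 dB.
L_p = 82.8 − 42.403 = 40.40 dB.

40.4 dB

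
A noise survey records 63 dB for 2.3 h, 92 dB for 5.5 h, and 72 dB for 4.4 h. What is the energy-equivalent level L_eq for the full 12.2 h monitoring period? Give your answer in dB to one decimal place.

88.6 dB

L_eq = 10·log₁₀[(1/T)·Σ tᵢ·10^(Lᵢ/10)] with T = 12.2 h.
Σ tᵢ·10^(Lᵢ/10) = 2.3·10^(63/10) + 5.5·10^(92/10) + 4.4·10^(72/10) = 8.791e+09.
L_eq = 10·log₁₀(8.791e+09/12.2) = 88.58 dB.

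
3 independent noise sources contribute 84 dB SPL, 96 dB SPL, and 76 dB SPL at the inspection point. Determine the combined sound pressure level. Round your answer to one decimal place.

96.3 dB SPL

Incoherent sources combine by intensity addition: L_total = 10·log₁₀(Σ 10^(L_i/10)).
Σ 10^(L/10) = 10^(84/10) + 10^(96/10) + 10^(76/10) = 4.272e+09.
L_total = 10·log₁₀(4.272e+09) = 96.31 dB SPL.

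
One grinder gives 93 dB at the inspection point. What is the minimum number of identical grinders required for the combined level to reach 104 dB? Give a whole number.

13

Need L₁ + 10·log₁₀ N ≥ 104, i.e. log₁₀ N ≥ 1.10.
N ≥ 10^(11.0/10) = 12.589, so N = 13.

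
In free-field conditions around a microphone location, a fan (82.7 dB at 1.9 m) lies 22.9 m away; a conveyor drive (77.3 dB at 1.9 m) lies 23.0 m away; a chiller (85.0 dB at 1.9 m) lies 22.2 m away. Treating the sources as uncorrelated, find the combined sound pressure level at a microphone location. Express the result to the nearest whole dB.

Propagate each source to the receiver with L = L_ref − 20·log₁₀(r/r_ref), then add intensities.
fan: 82.7 − 20·log₁₀(22.9/1.9) = 82.7 − 21.62 = 61.08 dB.
conveyor drive: 77.3 − 20·log₁₀(23.0/1.9) = 77.3 − 21.66 = 55.64 dB.
chiller: 85.0 − 20·log₁₀(22.2/1.9) = 85.0 − 21.35 = 63.65 dB.
Σ 10^(L/10) = 3.965e+06 → L_total = 10·log₁₀(3.965e+06) = 65.98 dB.

66 dB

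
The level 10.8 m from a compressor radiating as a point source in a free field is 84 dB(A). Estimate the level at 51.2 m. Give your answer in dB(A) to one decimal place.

70.5 dB(A)

For a point source, L₂ = L₁ − 20·log₁₀(r₂/r₁).
L₂ = 84 − 20·log₁₀(51.2/10.8) = 84 − 13.517 = 70.48 dB(A).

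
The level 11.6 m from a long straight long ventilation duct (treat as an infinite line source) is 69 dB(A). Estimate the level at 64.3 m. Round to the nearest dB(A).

62 dB(A)

For a line source, L₂ = L₁ − 10·log₁₀(r₂/r₁).
L₂ = 69 − 10·log₁₀(64.3/11.6) = 69 − 7.438 = 61.56 dB(A).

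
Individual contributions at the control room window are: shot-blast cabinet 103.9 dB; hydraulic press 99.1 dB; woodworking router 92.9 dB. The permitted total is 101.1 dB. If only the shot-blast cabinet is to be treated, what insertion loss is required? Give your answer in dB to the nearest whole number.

9 dB

The untreated sources together contribute 10^(99.1/10) + 10^(92.9/10) = 1.008e+10, i.e. 100.03 dB.
To meet 101.1 dB overall, the treated shot-blast cabinet may contribute at most 10^(101.1/10) − 1.008e+10 = 2.804e+09, i.e. 94.48 dB.
So the shot-blast cabinet must be reduced from 103.9 to 94.48 dB: IL = 9.42 dB.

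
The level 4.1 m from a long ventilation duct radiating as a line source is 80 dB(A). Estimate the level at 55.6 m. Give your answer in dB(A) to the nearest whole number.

For a line source, L₂ = L₁ − 10·log₁₀(r₂/r₁).
L₂ = 80 − 10·log₁₀(55.6/4.1) = 80 − 11.323 = 68.68 dB(A).

69 dB(A)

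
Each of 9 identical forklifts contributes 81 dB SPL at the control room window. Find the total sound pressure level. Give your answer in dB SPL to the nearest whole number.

91 dB SPL

L_total = L₁ + 10·log₁₀ N for N identical incoherent sources.
L_total = 81 + 10·log₁₀(9) = 81 + 9.542 = 90.54 dB SPL.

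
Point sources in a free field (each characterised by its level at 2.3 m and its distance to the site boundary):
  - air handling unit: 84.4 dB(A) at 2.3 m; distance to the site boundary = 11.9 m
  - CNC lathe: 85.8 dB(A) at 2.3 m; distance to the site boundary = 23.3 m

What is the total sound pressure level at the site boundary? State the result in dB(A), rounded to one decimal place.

Apply inverse-square spreading to bring every level to the receiver, then sum 10^(L/10).
air handling unit: 84.4 − 20·log₁₀(11.9/2.3) = 84.4 − 14.28 = 70.12 dB(A).
CNC lathe: 85.8 − 20·log₁₀(23.3/2.3) = 85.8 − 20.11 = 65.69 dB(A).
Σ 10^(L/10) = 1.399e+07 → L_total = 10·log₁₀(1.399e+07) = 71.46 dB(A).

71.5 dB(A)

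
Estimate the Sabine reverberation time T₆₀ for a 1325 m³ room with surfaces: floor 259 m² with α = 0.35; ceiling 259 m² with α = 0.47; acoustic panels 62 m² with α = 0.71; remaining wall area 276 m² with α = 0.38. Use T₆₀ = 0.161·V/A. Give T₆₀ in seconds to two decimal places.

0.59 s

Summing Sᵢαᵢ: 259·0.35 + 259·0.47 + 62·0.71 + 276·0.38 = 361.28 m².
T₆₀ = 0.161 × 1325 / 361.28 = 0.590 s.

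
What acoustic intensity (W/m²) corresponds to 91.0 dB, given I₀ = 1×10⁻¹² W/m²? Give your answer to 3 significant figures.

I/I₀ = 10^(91.0/10) = 1.259e+09, so I = 1.259e+09 × 10⁻¹² W/m².

0.00126 W/m²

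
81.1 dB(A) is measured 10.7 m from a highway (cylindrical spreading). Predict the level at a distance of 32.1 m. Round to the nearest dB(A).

For a line source, L₂ = L₁ − 10·log₁₀(r₂/r₁).
L₂ = 81.1 − 10·log₁₀(32.1/10.7) = 81.1 − 4.771 = 76.33 dB(A).

76 dB(A)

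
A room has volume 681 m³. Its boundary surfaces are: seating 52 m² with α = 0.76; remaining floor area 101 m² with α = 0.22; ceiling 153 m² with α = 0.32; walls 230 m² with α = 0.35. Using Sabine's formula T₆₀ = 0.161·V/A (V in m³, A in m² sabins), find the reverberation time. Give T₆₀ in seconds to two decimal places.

0.57 s

Total absorption A = 52·0.76 + 101·0.22 + 153·0.32 + 230·0.35 = 191.20 m² sabins.
T₆₀ = 0.161·V/A = 0.161·681/191.20 = 0.573 s.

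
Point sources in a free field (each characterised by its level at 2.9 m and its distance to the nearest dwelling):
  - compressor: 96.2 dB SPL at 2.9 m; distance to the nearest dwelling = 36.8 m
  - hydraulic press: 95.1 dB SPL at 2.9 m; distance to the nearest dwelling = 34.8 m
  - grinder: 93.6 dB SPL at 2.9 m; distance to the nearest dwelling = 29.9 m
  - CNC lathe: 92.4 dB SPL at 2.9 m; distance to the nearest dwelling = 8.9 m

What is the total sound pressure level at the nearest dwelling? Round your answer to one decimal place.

First find each source's level at the receiver (point-source: −20·log₁₀(r/r_ref)), then combine on an intensity basis.
compressor: 96.2 − 20·log₁₀(36.8/2.9) = 96.2 − 22.07 = 74.13 dB SPL.
hydraulic press: 95.1 − 20·log₁₀(34.8/2.9) = 95.1 − 21.58 = 73.52 dB SPL.
grinder: 93.6 − 20·log₁₀(29.9/2.9) = 93.6 − 20.27 = 73.33 dB SPL.
CNC lathe: 92.4 − 20·log₁₀(8.9/2.9) = 92.4 − 9.74 = 82.66 dB SPL.
Σ 10^(L/10) = 2.544e+08 → L_total = 10·log₁₀(2.544e+08) = 84.06 dB SPL.

84.1 dB SPL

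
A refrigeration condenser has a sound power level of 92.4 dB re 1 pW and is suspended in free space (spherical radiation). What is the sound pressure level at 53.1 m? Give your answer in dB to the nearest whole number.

47 dB

The power spreads over a sphere of area 4π·r², so L_p = L_w − 10·log₁₀(4π·r²).
4π·r² = 3.543e+04 m², 10·log₁₀ of that is 45.494 dB.
L_p = 92.4 − 45.494 = 46.91 dB.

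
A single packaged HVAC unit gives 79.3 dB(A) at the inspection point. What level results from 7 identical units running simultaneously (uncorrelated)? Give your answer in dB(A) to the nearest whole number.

With 7 equal, uncorrelated contributions the intensity is 7× that of one unit, giving a rise of 10·log₁₀ 7.
L_total = 79.3 + 10·log₁₀(7) = 79.3 + 8.451 = 87.75 dB(A).

88 dB(A)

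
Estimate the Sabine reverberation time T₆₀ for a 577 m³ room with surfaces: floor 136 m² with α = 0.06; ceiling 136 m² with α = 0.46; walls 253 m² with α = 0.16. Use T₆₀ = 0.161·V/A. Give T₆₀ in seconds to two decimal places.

Total absorption A = 136·0.06 + 136·0.46 + 253·0.16 = 111.20 m² sabins.
T₆₀ = 0.161 × 577 / 111.20 = 0.835 s.

0.84 s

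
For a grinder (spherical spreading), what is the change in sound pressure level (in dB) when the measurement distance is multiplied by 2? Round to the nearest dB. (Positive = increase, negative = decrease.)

-6 dB

With spherical spreading the level changes by −20·log₁₀(r₂/r₁).
ΔL = −20·log₁₀(2) = -6.02 dB.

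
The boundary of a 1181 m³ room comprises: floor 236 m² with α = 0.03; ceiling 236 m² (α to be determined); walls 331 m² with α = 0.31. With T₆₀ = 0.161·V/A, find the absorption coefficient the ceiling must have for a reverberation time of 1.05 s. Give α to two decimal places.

0.30

A = 0.161·V/T₆₀ = 0.161·1181/1.05 = 181.09 m² sabins.
Absorption from the other surfaces = 236·0.03 + 331·0.31 = 109.69 m², so the ceiling must supply 71.40 m² over 236 m².
α = 71.40/236 = 0.303.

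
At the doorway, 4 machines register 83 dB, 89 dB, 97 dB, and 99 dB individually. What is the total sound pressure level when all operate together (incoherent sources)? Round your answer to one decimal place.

For uncorrelated sources the intensities add, so convert each level to linear form, sum, and take 10·log₁₀ of the total.
Σ 10^(L/10) = 10^(83/10) + 10^(89/10) + 10^(97/10) + 10^(99/10) = 1.395e+10.
L_total = 10·log₁₀(1.395e+10) = 101.45 dB.

101.4 dB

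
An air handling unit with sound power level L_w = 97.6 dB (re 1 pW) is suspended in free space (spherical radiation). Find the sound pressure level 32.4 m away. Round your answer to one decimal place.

56.4 dB

The power spreads over a sphere of area 4π·r², so L_p = L_w − 10·log₁₀(4π·r²).
4π·r² = 1.319e+04 m², 10·log₁₀ of that is 41.203 dB.
L_p = 97.6 − 41.203 = 56.40 dB.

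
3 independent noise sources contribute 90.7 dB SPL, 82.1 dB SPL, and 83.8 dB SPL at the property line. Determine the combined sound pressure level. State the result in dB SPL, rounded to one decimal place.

For uncorrelated sources the intensities add, so convert each level to linear form, sum, and take 10·log₁₀ of the total.
Σ 10^(L/10) = 10^(90.7/10) + 10^(82.1/10) + 10^(83.8/10) = 1.577e+09.
L_total = 10·log₁₀(1.577e+09) = 91.98 dB SPL.

92.0 dB SPL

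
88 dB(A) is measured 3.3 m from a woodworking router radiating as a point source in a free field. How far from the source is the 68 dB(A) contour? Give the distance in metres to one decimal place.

33.0 m

For a point source L₁ − L₂ = 20·log₁₀(r₂/r₁), so r₂ = r₁·10^((L₁−L₂)/20).
r₂ = 3.3·10^((88−68)/20) = 3.3·10^(20.0/20) = 33.00 m.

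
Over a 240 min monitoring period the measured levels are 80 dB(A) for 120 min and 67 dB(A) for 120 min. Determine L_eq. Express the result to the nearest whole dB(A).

The energy average is taken in the linear domain: L_eq = 10·log₁₀[(Σ tᵢ·10^(Lᵢ/10))/T], T = 240 min.
Σ tᵢ·10^(Lᵢ/10) = 120·10^(80/10) + 120·10^(67/10) = 1.260e+10.
L_eq = 10·log₁₀(1.260e+10/240) = 77.20 dB(A).

77 dB(A)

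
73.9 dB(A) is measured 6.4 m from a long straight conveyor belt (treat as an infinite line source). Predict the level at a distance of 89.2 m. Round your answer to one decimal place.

Line-source attenuation: ΔL = 10·log₁₀(r₂/r₁) = 10·log₁₀(89.2/6.4) = 11.442 dB.
L₂ = 73.9 − 10·log₁₀(89.2/6.4) = 73.9 − 11.442 = 62.46 dB(A).

62.5 dB(A)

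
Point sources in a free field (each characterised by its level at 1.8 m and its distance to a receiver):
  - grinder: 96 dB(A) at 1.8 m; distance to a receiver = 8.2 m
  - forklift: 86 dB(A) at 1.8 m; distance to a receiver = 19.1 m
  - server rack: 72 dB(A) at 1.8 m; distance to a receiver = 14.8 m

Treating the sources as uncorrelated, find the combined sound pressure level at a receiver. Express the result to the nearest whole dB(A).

83 dB(A)

Propagate each source to the receiver with L = L_ref − 20·log₁₀(r/r_ref), then add intensities.
grinder: 96 − 20·log₁₀(8.2/1.8) = 96 − 13.17 = 82.83 dB(A).
forklift: 86 − 20·log₁₀(19.1/1.8) = 86 − 20.52 = 65.48 dB(A).
server rack: 72 − 20·log₁₀(14.8/1.8) = 72 − 18.30 = 53.70 dB(A).
Σ 10^(L/10) = 1.956e+08 → L_total = 10·log₁₀(1.956e+08) = 82.91 dB(A).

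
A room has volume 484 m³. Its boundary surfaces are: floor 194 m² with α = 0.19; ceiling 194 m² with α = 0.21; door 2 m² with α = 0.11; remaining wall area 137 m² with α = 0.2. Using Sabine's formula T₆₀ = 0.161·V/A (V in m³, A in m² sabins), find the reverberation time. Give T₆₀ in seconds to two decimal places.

0.74 s

Summing Sᵢαᵢ: 194·0.19 + 194·0.21 + 2·0.11 + 137·0.2 = 105.22 m².
T₆₀ = 0.161·V/A = 0.161·484/105.22 = 0.741 s.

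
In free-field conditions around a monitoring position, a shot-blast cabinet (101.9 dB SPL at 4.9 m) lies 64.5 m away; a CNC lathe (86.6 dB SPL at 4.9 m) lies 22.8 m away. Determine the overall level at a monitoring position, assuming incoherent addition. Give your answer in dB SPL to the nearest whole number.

80 dB SPL

Propagate each source to the receiver with L = L_ref − 20·log₁₀(r/r_ref), then add intensities.
shot-blast cabinet: 101.9 − 20·log₁₀(64.5/4.9) = 101.9 − 22.39 = 79.51 dB SPL.
CNC lathe: 86.6 − 20·log₁₀(22.8/4.9) = 86.6 − 13.35 = 73.25 dB SPL.
Σ 10^(L/10) = 1.105e+08 → L_total = 10·log₁₀(1.105e+08) = 80.43 dB SPL.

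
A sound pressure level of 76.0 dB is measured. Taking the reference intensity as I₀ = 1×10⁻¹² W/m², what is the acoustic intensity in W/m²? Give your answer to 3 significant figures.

L = 10·log₁₀(I/I₀) ⇒ I = I₀·10^(L/10) = 10⁻¹² × 10^7.60.

3.98e-05 W/m²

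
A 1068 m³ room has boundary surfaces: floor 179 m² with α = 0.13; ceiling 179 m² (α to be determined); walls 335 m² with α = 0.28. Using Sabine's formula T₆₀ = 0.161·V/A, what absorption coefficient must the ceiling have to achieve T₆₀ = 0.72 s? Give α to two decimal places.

0.68

Required total absorption A = 0.161·1068/0.72 = 238.82 m².
Absorption from the other surfaces = 179·0.13 + 335·0.28 = 117.07 m², so the ceiling must supply 121.75 m² over 179 m².
α = 121.75/179 = 0.680.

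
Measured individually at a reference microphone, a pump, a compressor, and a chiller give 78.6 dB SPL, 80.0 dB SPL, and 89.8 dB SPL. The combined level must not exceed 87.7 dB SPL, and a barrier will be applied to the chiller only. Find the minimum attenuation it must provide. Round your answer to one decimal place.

3.6 dB

Everything except the chiller sums to 10^(78.6/10) + 10^(80.0/10) = 1.724e+08 in linear terms, 82.37 dB SPL.
The limit corresponds to 10^(87.7/10) = 5.888e+08; subtracting the fixed part leaves 4.164e+08 for the chiller, i.e. 86.20 dB SPL.
So the chiller must be reduced from 89.8 to 86.20 dB SPL: IL = 3.60 dB.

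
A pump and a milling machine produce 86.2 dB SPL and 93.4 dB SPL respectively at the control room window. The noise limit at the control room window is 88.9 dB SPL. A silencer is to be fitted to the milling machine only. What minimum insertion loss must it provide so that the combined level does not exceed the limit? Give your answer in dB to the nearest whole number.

8 dB

Everything except the milling machine sums to 10^(86.2/10) = 4.169e+08 in linear terms, 86.20 dB SPL.
To meet 88.9 dB SPL overall, the treated milling machine may contribute at most 10^(88.9/10) − 4.169e+08 = 3.594e+08, i.e. 85.56 dB SPL.
So the milling machine must be reduced from 93.4 to 85.56 dB SPL: IL = 7.84 dB.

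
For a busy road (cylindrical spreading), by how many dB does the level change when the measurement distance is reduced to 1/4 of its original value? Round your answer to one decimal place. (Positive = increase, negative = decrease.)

+6.0 dB

With cylindrical spreading the level changes by −10·log₁₀(r₂/r₁).
ΔL = −10·log₁₀(0.25) = +6.02 dB.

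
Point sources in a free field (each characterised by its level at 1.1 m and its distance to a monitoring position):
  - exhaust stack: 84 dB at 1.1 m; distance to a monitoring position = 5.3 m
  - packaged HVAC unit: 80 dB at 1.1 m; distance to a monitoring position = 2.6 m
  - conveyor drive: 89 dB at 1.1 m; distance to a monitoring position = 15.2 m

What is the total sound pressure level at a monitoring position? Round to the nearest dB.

75 dB

Propagate each source to the receiver with L = L_ref − 20·log₁₀(r/r_ref), then add intensities.
exhaust stack: 84 − 20·log₁₀(5.3/1.1) = 84 − 13.66 = 70.34 dB.
packaged HVAC unit: 80 − 20·log₁₀(2.6/1.1) = 80 − 7.47 = 72.53 dB.
conveyor drive: 89 − 20·log₁₀(15.2/1.1) = 89 − 22.81 = 66.19 dB.
Σ 10^(L/10) = 3.288e+07 → L_total = 10·log₁₀(3.288e+07) = 75.17 dB.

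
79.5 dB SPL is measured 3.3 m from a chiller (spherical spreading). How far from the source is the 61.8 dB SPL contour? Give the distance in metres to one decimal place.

Point-source spreading drops the level by 20·log₁₀(r₂/r₁); inverting, r₂/r₁ = 10^(ΔL/20).
r₂ = 3.3·10^((79.5−61.8)/20) = 3.3·10^(17.7/20) = 25.32 m.

25.3 m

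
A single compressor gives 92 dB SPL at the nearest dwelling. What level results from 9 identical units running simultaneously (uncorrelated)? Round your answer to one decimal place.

101.5 dB SPL

With 9 equal, uncorrelated contributions the intensity is 9× that of one unit, giving a rise of 10·log₁₀ 9.
L_total = 92 + 10·log₁₀(9) = 92 + 9.542 = 101.54 dB SPL.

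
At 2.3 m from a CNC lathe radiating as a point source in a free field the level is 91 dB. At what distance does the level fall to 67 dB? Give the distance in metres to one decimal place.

36.5 m

For a point source L₁ − L₂ = 20·log₁₀(r₂/r₁), so r₂ = r₁·10^((L₁−L₂)/20).
r₂ = 2.3·10^((91−67)/20) = 2.3·10^(24.0/20) = 36.45 m.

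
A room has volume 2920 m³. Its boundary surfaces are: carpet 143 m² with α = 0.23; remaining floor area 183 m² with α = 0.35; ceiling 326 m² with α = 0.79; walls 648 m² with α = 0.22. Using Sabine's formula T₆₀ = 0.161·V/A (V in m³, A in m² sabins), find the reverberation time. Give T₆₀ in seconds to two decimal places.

Summing Sᵢαᵢ: 143·0.23 + 183·0.35 + 326·0.79 + 648·0.22 = 497.04 m².
T₆₀ = 0.161 × 2920 / 497.04 = 0.946 s.

0.95 s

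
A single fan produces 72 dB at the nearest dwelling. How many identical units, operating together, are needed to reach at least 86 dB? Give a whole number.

Need L₁ + 10·log₁₀ N ≥ 86, i.e. log₁₀ N ≥ 1.40.
N ≥ 10^(14.0/10) = 25.119, so N = 26.

26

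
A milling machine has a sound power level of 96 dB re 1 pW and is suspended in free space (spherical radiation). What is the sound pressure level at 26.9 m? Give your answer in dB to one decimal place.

L_p = L_w − 10·log₁₀(4π·r²) with r = 26.9 m.
4π·r² = 9093 m², 10·log₁₀ of that is 39.587 dB.
L_p = 96 − 39.587 = 56.41 dB.

56.4 dB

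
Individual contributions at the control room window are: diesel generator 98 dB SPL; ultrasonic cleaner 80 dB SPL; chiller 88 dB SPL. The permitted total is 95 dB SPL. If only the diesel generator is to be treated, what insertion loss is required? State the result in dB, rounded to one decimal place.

4.1 dB

Fixed contribution from the other sources: Σ 10^(L/10) = 10^(80/10) + 10^(88/10) = 7.310e+08 (88.64 dB SPL).
To meet 95 dB SPL overall, the treated diesel generator may contribute at most 10^(95/10) − 7.310e+08 = 2.431e+09, i.e. 93.86 dB SPL.
Required insertion loss = 98 − 93.86 = 4.14 dB.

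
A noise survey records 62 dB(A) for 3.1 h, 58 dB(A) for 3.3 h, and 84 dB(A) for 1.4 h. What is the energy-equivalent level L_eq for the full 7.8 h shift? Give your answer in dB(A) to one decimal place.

Weight each interval's intensity by its duration and average over T = 7.8 h:
Σ tᵢ·10^(Lᵢ/10) = 3.1·10^(62/10) + 3.3·10^(58/10) + 1.4·10^(84/10) = 3.587e+08.
L_eq = 10·log₁₀(3.587e+08/7.8) = 76.63 dB(A).

76.6 dB(A)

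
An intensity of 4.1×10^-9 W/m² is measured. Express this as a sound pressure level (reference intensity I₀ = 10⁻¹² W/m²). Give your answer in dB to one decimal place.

36.1 dB

L = 10·log₁₀(I/I₀) = 10·log₁₀(4.1×10^-9/10⁻¹²) = 10·log₁₀(4.1×10^3).
L = 10·(0.6128 + 3) = 36.13 dB.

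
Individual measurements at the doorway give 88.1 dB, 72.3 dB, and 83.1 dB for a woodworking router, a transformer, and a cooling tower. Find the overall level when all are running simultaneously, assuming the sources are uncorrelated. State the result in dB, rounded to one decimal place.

89.4 dB

Incoherent sources combine by intensity addition: L_total = 10·log₁₀(Σ 10^(L_i/10)).
Σ 10^(L/10) = 10^(88.1/10) + 10^(72.3/10) + 10^(83.1/10) = 8.668e+08.
L_total = 10·log₁₀(8.668e+08) = 89.38 dB.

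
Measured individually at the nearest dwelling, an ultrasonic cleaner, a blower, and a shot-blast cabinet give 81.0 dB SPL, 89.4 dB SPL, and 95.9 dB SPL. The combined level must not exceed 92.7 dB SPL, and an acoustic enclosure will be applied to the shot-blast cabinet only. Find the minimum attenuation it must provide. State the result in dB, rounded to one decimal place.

Everything except the shot-blast cabinet sums to 10^(81.0/10) + 10^(89.4/10) = 9.969e+08 in linear terms, 89.99 dB SPL.
The limit corresponds to 10^(92.7/10) = 1.862e+09; subtracting the fixed part leaves 8.652e+08 for the shot-blast cabinet, i.e. 89.37 dB SPL.
Required insertion loss = 95.9 − 89.37 = 6.53 dB.

6.5 dB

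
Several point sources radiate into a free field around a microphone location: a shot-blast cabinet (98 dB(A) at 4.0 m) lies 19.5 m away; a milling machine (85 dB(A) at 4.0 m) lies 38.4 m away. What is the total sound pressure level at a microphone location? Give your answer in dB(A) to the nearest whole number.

Propagate each source to the receiver with L = L_ref − 20·log₁₀(r/r_ref), then add intensities.
shot-blast cabinet: 98 − 20·log₁₀(19.5/4.0) = 98 − 13.76 = 84.24 dB(A).
milling machine: 85 − 20·log₁₀(38.4/4.0) = 85 − 19.65 = 65.35 dB(A).
Σ 10^(L/10) = 2.689e+08 → L_total = 10·log₁₀(2.689e+08) = 84.30 dB(A).

84 dB(A)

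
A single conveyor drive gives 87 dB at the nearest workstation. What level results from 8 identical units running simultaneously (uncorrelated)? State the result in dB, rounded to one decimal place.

96.0 dB

With 8 equal, uncorrelated contributions the intensity is 8× that of one unit, giving a rise of 10·log₁₀ 8.
L_total = 87 + 10·log₁₀(8) = 87 + 9.031 = 96.03 dB.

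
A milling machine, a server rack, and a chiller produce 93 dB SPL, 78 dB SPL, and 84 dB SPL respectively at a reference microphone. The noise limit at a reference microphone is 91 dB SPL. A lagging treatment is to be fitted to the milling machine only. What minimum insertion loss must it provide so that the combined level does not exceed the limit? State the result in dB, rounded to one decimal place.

3.2 dB

Fixed contribution from the other sources: Σ 10^(L/10) = 10^(78/10) + 10^(84/10) = 3.143e+08 (84.97 dB SPL).
To meet 91 dB SPL overall, the treated milling machine may contribute at most 10^(91/10) − 3.143e+08 = 9.446e+08, i.e. 89.75 dB SPL.
Required insertion loss = 93 − 89.75 = 3.25 dB.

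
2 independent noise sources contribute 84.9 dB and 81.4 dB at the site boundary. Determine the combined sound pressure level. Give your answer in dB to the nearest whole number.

Incoherent sources combine by intensity addition: L_total = 10·log₁₀(Σ 10^(L_i/10)).
Σ 10^(L/10) = 10^(84.9/10) + 10^(81.4/10) = 4.471e+08.
L_total = 10·log₁₀(4.471e+08) = 86.50 dB.

87 dB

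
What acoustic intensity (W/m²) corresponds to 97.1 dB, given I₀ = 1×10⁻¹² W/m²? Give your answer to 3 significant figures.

I/I₀ = 10^(97.1/10) = 5.129e+09, so I = 5.129e+09 × 10⁻¹² W/m².

0.00513 W/m²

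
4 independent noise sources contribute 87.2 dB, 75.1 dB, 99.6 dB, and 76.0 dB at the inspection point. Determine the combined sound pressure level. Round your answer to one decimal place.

Incoherent sources combine by intensity addition: L_total = 10·log₁₀(Σ 10^(L_i/10)).
Σ 10^(L/10) = 10^(87.2/10) + 10^(75.1/10) + 10^(99.6/10) + 10^(76.0/10) = 9.717e+09.
L_total = 10·log₁₀(9.717e+09) = 99.88 dB.

99.9 dB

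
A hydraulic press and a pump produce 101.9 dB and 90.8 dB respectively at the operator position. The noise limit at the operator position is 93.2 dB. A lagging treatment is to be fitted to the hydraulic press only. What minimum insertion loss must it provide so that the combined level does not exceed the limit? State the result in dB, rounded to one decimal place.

12.4 dB

Fixed contribution from the other source: Σ 10^(L/10) = 10^(90.8/10) = 1.202e+09 (90.80 dB).
To meet 93.2 dB overall, the treated hydraulic press may contribute at most 10^(93.2/10) − 1.202e+09 = 8.870e+08, i.e. 89.48 dB.
So the hydraulic press must be reduced from 101.9 to 89.48 dB: IL = 12.42 dB.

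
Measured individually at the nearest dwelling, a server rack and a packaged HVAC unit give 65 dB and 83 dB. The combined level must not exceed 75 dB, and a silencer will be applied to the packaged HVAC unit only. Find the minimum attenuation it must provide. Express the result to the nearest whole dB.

8 dB

The untreated sources together contribute 10^(65/10) = 3.162e+06, i.e. 65.00 dB.
To meet 75 dB overall, the treated packaged HVAC unit may contribute at most 10^(75/10) − 3.162e+06 = 2.846e+07, i.e. 74.54 dB.
So the packaged HVAC unit must be reduced from 83 to 74.54 dB: IL = 8.46 dB.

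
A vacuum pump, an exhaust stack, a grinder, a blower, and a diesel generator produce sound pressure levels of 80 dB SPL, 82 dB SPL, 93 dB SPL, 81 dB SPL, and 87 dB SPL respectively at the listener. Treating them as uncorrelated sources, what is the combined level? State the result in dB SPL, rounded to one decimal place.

94.6 dB SPL

For uncorrelated sources the intensities add, so convert each level to linear form, sum, and take 10·log₁₀ of the total.
Σ 10^(L/10) = 10^(80/10) + 10^(82/10) + 10^(93/10) + 10^(81/10) + 10^(87/10) = 2.881e+09.
L_total = 10·log₁₀(2.881e+09) = 94.60 dB SPL.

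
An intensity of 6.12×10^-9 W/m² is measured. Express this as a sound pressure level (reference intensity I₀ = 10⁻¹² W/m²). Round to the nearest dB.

L = 10·log₁₀(I/I₀) = 10·log₁₀(6.12×10^-9/10⁻¹²) = 10·log₁₀(6.12×10^3).
L = 10·(0.7868 + 3) = 37.87 dB.

38 dB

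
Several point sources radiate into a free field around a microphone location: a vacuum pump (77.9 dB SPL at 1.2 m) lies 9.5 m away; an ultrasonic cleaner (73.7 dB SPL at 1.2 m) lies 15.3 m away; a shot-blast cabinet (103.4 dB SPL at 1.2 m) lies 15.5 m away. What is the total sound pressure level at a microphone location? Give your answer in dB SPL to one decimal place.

First find each source's level at the receiver (point-source: −20·log₁₀(r/r_ref)), then combine on an intensity basis.
vacuum pump: 77.9 − 20·log₁₀(9.5/1.2) = 77.9 − 17.97 = 59.93 dB SPL.
ultrasonic cleaner: 73.7 − 20·log₁₀(15.3/1.2) = 73.7 − 22.11 = 51.59 dB SPL.
shot-blast cabinet: 103.4 − 20·log₁₀(15.5/1.2) = 103.4 − 22.22 = 81.18 dB SPL.
Σ 10^(L/10) = 1.323e+08 → L_total = 10·log₁₀(1.323e+08) = 81.21 dB SPL.

81.2 dB SPL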